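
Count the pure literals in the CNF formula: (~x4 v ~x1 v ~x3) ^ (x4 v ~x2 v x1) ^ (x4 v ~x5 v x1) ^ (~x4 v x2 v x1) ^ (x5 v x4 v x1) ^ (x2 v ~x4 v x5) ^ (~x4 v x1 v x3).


A pure literal appears in only one polarity across all clauses.
No pure literals found.
Count = 0.

0


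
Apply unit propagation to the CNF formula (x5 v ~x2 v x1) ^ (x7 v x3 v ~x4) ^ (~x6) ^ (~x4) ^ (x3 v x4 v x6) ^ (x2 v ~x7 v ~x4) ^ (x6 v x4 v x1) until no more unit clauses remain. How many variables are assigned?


Unit propagation repeatedly assigns the literal in any unit clause, then simplifies.
Assignments in order: x6 = F, x4 = F, x3 = T, x1 = T.
No further unit clauses remain.
Total variables assigned = 4.

4


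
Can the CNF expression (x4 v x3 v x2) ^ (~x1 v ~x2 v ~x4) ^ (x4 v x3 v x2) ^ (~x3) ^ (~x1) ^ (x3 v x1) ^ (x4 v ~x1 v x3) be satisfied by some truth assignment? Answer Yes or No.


Check all 16 possible truth assignments.
Number of satisfying assignments found: 0.
The formula is unsatisfiable.

No


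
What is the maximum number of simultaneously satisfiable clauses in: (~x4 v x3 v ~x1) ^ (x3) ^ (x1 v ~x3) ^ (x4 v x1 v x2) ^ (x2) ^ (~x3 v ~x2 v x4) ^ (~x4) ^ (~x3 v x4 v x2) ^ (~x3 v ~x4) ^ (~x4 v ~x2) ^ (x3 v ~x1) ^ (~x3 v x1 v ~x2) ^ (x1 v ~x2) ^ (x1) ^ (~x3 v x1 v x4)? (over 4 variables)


Enumerate all 16 truth assignments.
For each, count how many of the 15 clauses are satisfied.
The formula is not fully satisfiable, so the maximum is below 15.
Maximum simultaneously satisfiable clauses = 14.

14


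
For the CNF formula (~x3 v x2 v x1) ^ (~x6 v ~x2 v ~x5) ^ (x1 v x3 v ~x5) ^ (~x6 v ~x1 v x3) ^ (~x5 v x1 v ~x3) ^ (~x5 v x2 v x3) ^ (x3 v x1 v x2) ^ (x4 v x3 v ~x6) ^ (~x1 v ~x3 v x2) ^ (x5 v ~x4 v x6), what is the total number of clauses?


Each group enclosed in parentheses joined by ^ is one clause.
Counting the conjuncts: 10 clauses.

10


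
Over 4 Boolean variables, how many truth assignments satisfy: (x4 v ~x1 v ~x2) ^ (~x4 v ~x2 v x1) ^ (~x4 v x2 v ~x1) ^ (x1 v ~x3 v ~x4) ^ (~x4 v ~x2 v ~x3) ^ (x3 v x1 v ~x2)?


Enumerate all 16 truth assignments over 4 variables.
Test each against every clause.
Satisfying assignments found: 7.

7


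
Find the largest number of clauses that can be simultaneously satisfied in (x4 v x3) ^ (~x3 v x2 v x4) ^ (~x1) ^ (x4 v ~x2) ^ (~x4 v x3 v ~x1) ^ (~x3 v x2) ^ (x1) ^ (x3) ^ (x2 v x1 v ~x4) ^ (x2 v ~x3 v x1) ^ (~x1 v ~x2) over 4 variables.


Enumerate all 16 truth assignments.
For each, count how many of the 11 clauses are satisfied.
The formula is not fully satisfiable, so the maximum is below 11.
Maximum simultaneously satisfiable clauses = 10.

10


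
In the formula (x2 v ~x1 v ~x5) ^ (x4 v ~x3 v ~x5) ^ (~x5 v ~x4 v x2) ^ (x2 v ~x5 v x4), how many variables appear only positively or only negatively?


A pure literal appears in only one polarity across all clauses.
Pure literals: x1 (negative only), x2 (positive only), x3 (negative only), x5 (negative only).
Count = 4.

4


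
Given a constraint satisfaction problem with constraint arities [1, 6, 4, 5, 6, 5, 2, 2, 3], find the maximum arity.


The arities are: 1, 6, 4, 5, 6, 5, 2, 2, 3.
Scan for the maximum value.
Maximum arity = 6.

6


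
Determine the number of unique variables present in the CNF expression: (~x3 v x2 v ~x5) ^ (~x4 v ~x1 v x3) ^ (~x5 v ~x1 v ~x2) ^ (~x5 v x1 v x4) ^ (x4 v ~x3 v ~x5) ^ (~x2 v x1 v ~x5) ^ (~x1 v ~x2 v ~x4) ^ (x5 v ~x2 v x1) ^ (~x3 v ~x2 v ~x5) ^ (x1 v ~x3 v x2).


Identify each distinct variable in the formula.
Variables found: x1, x2, x3, x4, x5.
Total distinct variables = 5.

5


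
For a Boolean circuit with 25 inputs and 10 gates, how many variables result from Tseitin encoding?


The Tseitin transformation introduces one auxiliary variable per gate.
Total variables = inputs + gates = 25 + 10 = 35.

35


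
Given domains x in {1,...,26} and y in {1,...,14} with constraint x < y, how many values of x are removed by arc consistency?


For the constraint x < y, x needs a supporting value in y's domain.
x can be at most 13 (one less than y's maximum).
Valid x values from domain: 13 out of 26.
Pruned = 26 - 13 = 13.

13


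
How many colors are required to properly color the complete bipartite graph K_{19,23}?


K_{19,23} is bipartite by definition: the two parts are independent sets, with every edge crossing between them.
Color all vertices in one part with color 1 and all vertices in the other part with color 2.
Since the graph has at least one edge, one color does not suffice.
Chromatic number = 2.

2


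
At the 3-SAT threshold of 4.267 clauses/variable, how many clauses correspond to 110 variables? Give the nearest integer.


The 3-SAT phase transition occurs at approximately 4.267 clauses per variable.
m = 4.267 * 110 = 469.37.
Rounded to nearest integer: 469.

469


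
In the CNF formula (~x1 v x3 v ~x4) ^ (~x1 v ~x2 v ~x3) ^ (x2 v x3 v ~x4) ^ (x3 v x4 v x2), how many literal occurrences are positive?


Scan each clause for unnegated literals.
Clause 1: 1 positive; Clause 2: 0 positive; Clause 3: 2 positive; Clause 4: 3 positive.
Total positive literal occurrences = 6.

6


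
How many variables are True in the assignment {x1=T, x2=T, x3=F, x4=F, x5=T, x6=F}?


The weight is the number of variables assigned True.
True variables: x1, x2, x5.
Weight = 3.

3


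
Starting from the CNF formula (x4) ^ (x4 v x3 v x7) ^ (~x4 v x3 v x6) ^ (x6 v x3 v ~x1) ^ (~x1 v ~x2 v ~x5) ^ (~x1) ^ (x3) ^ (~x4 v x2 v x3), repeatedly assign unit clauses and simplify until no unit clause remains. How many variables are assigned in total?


Unit propagation repeatedly assigns the literal in any unit clause, then simplifies.
Assignments in order: x4 = T, x1 = F, x3 = T.
No further unit clauses remain.
Total variables assigned = 3.

3


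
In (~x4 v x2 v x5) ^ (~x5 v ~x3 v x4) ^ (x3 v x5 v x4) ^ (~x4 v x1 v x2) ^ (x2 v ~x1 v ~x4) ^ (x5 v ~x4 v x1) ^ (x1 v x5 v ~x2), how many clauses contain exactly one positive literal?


A definite clause has exactly one positive literal.
Clause 1: 2 positive -> not definite
Clause 2: 1 positive -> definite
Clause 3: 3 positive -> not definite
Clause 4: 2 positive -> not definite
Clause 5: 1 positive -> definite
Clause 6: 2 positive -> not definite
Clause 7: 2 positive -> not definite
Definite clause count = 2.

2


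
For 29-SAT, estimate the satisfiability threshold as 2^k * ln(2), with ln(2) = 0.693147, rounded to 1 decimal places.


Using the asymptotic formula: threshold ~ 2^k * ln(2).
2^29 = 536870912.
536870912 * 0.693147 = 372130462.0.

372130462.0


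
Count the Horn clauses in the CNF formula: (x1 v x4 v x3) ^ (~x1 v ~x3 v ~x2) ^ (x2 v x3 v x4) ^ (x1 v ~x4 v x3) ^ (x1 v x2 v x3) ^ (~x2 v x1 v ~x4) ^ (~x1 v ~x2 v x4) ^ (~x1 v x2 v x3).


A Horn clause has at most one positive literal.
Clause 1: 3 positive lit(s) -> not Horn
Clause 2: 0 positive lit(s) -> Horn
Clause 3: 3 positive lit(s) -> not Horn
Clause 4: 2 positive lit(s) -> not Horn
Clause 5: 3 positive lit(s) -> not Horn
Clause 6: 1 positive lit(s) -> Horn
Clause 7: 1 positive lit(s) -> Horn
Clause 8: 2 positive lit(s) -> not Horn
Total Horn clauses = 3.

3


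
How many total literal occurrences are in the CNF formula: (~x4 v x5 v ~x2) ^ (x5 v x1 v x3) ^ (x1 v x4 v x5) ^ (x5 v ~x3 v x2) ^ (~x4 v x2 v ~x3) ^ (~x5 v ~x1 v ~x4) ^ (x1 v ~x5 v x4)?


Clause lengths: 3, 3, 3, 3, 3, 3, 3.
Sum = 3 + 3 + 3 + 3 + 3 + 3 + 3 = 21.

21


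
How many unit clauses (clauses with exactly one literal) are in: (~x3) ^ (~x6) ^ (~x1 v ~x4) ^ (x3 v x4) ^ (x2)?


A unit clause contains exactly one literal.
Unit clauses found: (~x3), (~x6), (x2).
Count = 3.

3


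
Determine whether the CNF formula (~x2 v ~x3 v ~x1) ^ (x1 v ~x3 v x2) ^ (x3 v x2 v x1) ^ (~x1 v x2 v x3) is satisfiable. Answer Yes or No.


Check all 8 possible truth assignments.
Number of satisfying assignments found: 4.
The formula is satisfiable.

Yes


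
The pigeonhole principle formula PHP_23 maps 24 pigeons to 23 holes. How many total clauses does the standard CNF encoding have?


The PHP encoding has two parts:
1) At-least-one-hole clauses: 24 (one per pigeon, each with 23 literals).
2) At-most-one-pigeon-per-hole clauses: 23 holes * C(24,2) = 23 * 276 = 6348.
Total clauses = 24 + 6348 = 6372.

6372


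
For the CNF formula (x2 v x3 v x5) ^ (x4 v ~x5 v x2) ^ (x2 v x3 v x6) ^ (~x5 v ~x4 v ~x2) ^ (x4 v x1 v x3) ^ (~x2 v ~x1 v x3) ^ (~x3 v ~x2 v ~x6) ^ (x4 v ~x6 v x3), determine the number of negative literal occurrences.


Scan each clause for negated literals.
Clause 1: 0 negative; Clause 2: 1 negative; Clause 3: 0 negative; Clause 4: 3 negative; Clause 5: 0 negative; Clause 6: 2 negative; Clause 7: 3 negative; Clause 8: 1 negative.
Total negative literal occurrences = 10.

10


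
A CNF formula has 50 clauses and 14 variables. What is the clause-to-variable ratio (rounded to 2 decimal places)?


Clause-to-variable ratio = clauses / variables.
50 / 14 = 3.57.

3.57


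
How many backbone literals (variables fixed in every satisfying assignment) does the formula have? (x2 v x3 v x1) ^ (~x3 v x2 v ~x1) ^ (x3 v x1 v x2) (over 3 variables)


Find all satisfying assignments: 6 model(s).
Check which variables have the same value in every model.
No variable is fixed across all models.
Backbone size = 0.

0


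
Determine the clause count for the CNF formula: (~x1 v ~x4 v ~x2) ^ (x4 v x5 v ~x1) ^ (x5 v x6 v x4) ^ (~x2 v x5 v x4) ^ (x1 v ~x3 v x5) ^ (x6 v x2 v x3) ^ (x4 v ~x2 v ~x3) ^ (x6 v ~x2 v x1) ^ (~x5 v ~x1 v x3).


Each group enclosed in parentheses joined by ^ is one clause.
Counting the conjuncts: 9 clauses.

9


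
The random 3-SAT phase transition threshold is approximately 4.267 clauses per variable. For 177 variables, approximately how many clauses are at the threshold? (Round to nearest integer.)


The 3-SAT phase transition occurs at approximately 4.267 clauses per variable.
m = 4.267 * 177 = 755.259.
Rounded to nearest integer: 755.

755


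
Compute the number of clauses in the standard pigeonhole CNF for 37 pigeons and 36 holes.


The PHP encoding has two parts:
1) At-least-one-hole clauses: 37 (one per pigeon, each with 36 literals).
2) At-most-one-pigeon-per-hole clauses: 36 holes * C(37,2) = 36 * 666 = 23976.
Total clauses = 37 + 23976 = 24013.

24013


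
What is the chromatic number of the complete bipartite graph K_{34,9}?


K_{34,9} is bipartite by definition: the two parts are independent sets, with every edge crossing between them.
Color all vertices in one part with color 1 and all vertices in the other part with color 2.
Since the graph has at least one edge, one color does not suffice.
Chromatic number = 2.

2


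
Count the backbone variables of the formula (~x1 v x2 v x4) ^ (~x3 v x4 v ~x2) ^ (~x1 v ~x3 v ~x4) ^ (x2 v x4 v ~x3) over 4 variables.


Find all satisfying assignments: 9 model(s).
Check which variables have the same value in every model.
No variable is fixed across all models.
Backbone size = 0.

0


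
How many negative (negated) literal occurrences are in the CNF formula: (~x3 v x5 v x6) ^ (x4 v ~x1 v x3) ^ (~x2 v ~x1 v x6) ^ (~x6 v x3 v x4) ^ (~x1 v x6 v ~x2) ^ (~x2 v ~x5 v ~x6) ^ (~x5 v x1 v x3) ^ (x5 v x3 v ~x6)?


Scan each clause for negated literals.
Clause 1: 1 negative; Clause 2: 1 negative; Clause 3: 2 negative; Clause 4: 1 negative; Clause 5: 2 negative; Clause 6: 3 negative; Clause 7: 1 negative; Clause 8: 1 negative.
Total negative literal occurrences = 12.

12


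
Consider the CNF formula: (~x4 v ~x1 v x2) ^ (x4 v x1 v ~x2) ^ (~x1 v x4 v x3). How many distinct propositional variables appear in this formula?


Identify each distinct variable in the formula.
Variables found: x1, x2, x3, x4.
Total distinct variables = 4.

4


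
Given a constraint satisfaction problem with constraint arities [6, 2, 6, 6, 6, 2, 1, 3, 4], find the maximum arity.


The arities are: 6, 2, 6, 6, 6, 2, 1, 3, 4.
Scan for the maximum value.
Maximum arity = 6.

6


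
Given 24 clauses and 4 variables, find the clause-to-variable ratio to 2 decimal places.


Clause-to-variable ratio = clauses / variables.
24 / 4 = 6.0.

6.0


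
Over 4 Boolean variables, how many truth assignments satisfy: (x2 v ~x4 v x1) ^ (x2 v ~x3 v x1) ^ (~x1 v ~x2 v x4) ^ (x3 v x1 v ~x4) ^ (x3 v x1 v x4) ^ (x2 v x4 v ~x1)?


Enumerate all 16 truth assignments over 4 variables.
Test each against every clause.
Satisfying assignments found: 6.

6


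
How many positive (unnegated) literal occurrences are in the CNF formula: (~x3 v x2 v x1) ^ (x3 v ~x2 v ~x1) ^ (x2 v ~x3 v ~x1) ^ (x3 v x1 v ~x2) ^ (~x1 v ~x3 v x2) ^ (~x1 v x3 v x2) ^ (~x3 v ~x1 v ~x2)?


Scan each clause for unnegated literals.
Clause 1: 2 positive; Clause 2: 1 positive; Clause 3: 1 positive; Clause 4: 2 positive; Clause 5: 1 positive; Clause 6: 2 positive; Clause 7: 0 positive.
Total positive literal occurrences = 9.

9


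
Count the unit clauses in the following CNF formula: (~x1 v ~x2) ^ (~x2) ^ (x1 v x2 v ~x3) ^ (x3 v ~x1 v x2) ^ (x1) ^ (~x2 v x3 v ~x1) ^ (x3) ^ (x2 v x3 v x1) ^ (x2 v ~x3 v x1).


A unit clause contains exactly one literal.
Unit clauses found: (~x2), (x1), (x3).
Count = 3.

3


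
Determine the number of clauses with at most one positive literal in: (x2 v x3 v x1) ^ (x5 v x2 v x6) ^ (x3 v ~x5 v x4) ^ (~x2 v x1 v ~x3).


A Horn clause has at most one positive literal.
Clause 1: 3 positive lit(s) -> not Horn
Clause 2: 3 positive lit(s) -> not Horn
Clause 3: 2 positive lit(s) -> not Horn
Clause 4: 1 positive lit(s) -> Horn
Total Horn clauses = 1.

1


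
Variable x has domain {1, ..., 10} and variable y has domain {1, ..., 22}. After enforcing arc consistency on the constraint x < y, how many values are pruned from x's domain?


For the constraint x < y, x needs a supporting value in y's domain.
x can be at most 21 (one less than y's maximum).
Valid x values from domain: 10 out of 10.
Pruned = 10 - 10 = 0.

0


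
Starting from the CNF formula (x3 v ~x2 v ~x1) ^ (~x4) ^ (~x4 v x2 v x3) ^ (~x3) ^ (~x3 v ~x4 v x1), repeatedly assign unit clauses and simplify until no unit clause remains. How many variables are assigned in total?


Unit propagation repeatedly assigns the literal in any unit clause, then simplifies.
Assignments in order: x4 = F, x3 = F.
No further unit clauses remain.
Total variables assigned = 2.

2


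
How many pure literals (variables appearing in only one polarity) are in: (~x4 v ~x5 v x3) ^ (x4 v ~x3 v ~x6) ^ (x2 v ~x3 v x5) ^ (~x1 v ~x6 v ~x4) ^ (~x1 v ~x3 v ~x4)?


A pure literal appears in only one polarity across all clauses.
Pure literals: x1 (negative only), x2 (positive only), x6 (negative only).
Count = 3.

3


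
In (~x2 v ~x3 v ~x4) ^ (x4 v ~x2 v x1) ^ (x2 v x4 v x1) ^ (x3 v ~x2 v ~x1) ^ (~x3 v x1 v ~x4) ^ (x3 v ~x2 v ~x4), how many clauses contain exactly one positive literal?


A definite clause has exactly one positive literal.
Clause 1: 0 positive -> not definite
Clause 2: 2 positive -> not definite
Clause 3: 3 positive -> not definite
Clause 4: 1 positive -> definite
Clause 5: 1 positive -> definite
Clause 6: 1 positive -> definite
Definite clause count = 3.

3


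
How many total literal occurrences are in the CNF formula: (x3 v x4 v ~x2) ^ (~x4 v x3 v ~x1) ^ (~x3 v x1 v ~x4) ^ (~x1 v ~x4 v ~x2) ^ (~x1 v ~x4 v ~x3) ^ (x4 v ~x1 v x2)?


Clause lengths: 3, 3, 3, 3, 3, 3.
Sum = 3 + 3 + 3 + 3 + 3 + 3 = 18.

18


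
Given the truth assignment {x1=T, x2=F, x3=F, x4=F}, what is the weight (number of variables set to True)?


The weight is the number of variables assigned True.
True variables: x1.
Weight = 1.

1


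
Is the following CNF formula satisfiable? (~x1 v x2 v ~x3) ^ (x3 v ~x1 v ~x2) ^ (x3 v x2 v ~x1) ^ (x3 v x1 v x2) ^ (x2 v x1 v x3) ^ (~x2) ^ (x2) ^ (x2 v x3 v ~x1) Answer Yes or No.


Check all 8 possible truth assignments.
Number of satisfying assignments found: 0.
The formula is unsatisfiable.

No


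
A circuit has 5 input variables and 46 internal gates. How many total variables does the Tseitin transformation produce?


The Tseitin transformation introduces one auxiliary variable per gate.
Total variables = inputs + gates = 5 + 46 = 51.

51


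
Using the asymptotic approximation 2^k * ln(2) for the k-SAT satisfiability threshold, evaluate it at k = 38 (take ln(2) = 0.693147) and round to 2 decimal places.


Using the asymptotic formula: threshold ~ 2^k * ln(2).
2^38 = 274877906944.
274877906944 * 0.693147 = 190530796564.51.

190530796564.51


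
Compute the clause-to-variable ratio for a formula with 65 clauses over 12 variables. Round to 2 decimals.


Clause-to-variable ratio = clauses / variables.
65 / 12 = 5.42.

5.42


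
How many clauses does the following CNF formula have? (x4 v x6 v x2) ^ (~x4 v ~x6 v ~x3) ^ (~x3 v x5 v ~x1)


Each group enclosed in parentheses joined by ^ is one clause.
Counting the conjuncts: 3 clauses.

3


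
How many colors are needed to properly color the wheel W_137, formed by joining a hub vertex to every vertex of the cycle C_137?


W_137 consists of the cycle C_137 together with a hub vertex adjacent to every cycle vertex.
The cycle C_137 needs 3 colors (odd cycle -> 3).
The hub is adjacent to every cycle vertex, so it must receive a new color distinct from all of them.
Chromatic number = 3 + 1 = 4.

4


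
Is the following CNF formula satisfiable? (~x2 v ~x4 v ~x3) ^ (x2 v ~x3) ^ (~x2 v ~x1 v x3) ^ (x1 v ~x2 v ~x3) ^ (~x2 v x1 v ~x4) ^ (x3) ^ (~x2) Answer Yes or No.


Check all 16 possible truth assignments.
Number of satisfying assignments found: 0.
The formula is unsatisfiable.

No


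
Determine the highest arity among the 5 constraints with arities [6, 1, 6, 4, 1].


The arities are: 6, 1, 6, 4, 1.
Scan for the maximum value.
Maximum arity = 6.

6


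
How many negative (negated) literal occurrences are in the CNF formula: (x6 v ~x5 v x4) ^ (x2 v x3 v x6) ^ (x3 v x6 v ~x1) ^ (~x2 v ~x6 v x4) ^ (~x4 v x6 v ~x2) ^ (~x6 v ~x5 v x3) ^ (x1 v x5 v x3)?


Scan each clause for negated literals.
Clause 1: 1 negative; Clause 2: 0 negative; Clause 3: 1 negative; Clause 4: 2 negative; Clause 5: 2 negative; Clause 6: 2 negative; Clause 7: 0 negative.
Total negative literal occurrences = 8.

8


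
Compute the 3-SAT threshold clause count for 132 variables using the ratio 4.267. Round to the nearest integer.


The 3-SAT phase transition occurs at approximately 4.267 clauses per variable.
m = 4.267 * 132 = 563.244.
Rounded to nearest integer: 563.

563


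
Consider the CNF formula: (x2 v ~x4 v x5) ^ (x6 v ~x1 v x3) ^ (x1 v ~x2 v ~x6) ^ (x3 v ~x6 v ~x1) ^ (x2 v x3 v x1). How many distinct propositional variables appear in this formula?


Identify each distinct variable in the formula.
Variables found: x1, x2, x3, x4, x5, x6.
Total distinct variables = 6.

6


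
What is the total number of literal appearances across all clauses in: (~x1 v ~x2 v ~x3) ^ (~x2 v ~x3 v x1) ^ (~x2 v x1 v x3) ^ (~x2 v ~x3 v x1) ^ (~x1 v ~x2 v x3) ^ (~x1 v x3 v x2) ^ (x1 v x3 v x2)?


Clause lengths: 3, 3, 3, 3, 3, 3, 3.
Sum = 3 + 3 + 3 + 3 + 3 + 3 + 3 = 21.

21


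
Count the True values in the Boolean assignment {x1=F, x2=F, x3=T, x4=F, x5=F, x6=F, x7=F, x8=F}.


The weight is the number of variables assigned True.
True variables: x3.
Weight = 1.

1


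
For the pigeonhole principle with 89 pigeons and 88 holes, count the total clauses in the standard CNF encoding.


The PHP encoding has two parts:
1) At-least-one-hole clauses: 89 (one per pigeon, each with 88 literals).
2) At-most-one-pigeon-per-hole clauses: 88 holes * C(89,2) = 88 * 3916 = 344608.
Total clauses = 89 + 344608 = 344697.

344697


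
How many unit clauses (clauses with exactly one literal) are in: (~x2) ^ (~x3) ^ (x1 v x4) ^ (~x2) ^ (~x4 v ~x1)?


A unit clause contains exactly one literal.
Unit clauses found: (~x2), (~x3), (~x2).
Count = 3.

3


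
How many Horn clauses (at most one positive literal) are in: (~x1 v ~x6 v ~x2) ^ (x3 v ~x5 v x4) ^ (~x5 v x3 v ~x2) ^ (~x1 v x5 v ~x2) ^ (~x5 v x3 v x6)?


A Horn clause has at most one positive literal.
Clause 1: 0 positive lit(s) -> Horn
Clause 2: 2 positive lit(s) -> not Horn
Clause 3: 1 positive lit(s) -> Horn
Clause 4: 1 positive lit(s) -> Horn
Clause 5: 2 positive lit(s) -> not Horn
Total Horn clauses = 3.

3


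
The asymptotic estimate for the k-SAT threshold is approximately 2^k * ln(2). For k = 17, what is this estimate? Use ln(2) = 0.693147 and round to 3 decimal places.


Using the asymptotic formula: threshold ~ 2^k * ln(2).
2^17 = 131072.
131072 * 0.693147 = 90852.164.

90852.164


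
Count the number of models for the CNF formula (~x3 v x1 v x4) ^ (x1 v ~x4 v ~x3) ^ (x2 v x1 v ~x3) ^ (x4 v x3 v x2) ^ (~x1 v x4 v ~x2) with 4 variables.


Enumerate all 16 truth assignments over 4 variables.
Test each against every clause.
Satisfying assignments found: 8.

8


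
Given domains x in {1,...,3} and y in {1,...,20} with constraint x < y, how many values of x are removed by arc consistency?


For the constraint x < y, x needs a supporting value in y's domain.
x can be at most 19 (one less than y's maximum).
Valid x values from domain: 3 out of 3.
Pruned = 3 - 3 = 0.

0


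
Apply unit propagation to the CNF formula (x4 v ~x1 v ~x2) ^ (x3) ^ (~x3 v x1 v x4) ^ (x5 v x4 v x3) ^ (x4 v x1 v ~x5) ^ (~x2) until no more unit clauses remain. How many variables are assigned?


Unit propagation repeatedly assigns the literal in any unit clause, then simplifies.
Assignments in order: x3 = T, x2 = F.
No further unit clauses remain.
Total variables assigned = 2.

2


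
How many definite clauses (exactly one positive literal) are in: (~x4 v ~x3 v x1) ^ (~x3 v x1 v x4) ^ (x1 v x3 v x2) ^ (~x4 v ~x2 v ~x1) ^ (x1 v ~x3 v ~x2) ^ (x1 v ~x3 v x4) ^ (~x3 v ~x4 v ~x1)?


A definite clause has exactly one positive literal.
Clause 1: 1 positive -> definite
Clause 2: 2 positive -> not definite
Clause 3: 3 positive -> not definite
Clause 4: 0 positive -> not definite
Clause 5: 1 positive -> definite
Clause 6: 2 positive -> not definite
Clause 7: 0 positive -> not definite
Definite clause count = 2.

2


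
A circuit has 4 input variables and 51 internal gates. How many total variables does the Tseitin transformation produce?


The Tseitin transformation introduces one auxiliary variable per gate.
Total variables = inputs + gates = 4 + 51 = 55.

55


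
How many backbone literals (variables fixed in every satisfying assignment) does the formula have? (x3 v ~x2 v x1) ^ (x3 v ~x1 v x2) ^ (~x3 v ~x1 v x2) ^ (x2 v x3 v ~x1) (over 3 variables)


Find all satisfying assignments: 5 model(s).
Check which variables have the same value in every model.
No variable is fixed across all models.
Backbone size = 0.

0


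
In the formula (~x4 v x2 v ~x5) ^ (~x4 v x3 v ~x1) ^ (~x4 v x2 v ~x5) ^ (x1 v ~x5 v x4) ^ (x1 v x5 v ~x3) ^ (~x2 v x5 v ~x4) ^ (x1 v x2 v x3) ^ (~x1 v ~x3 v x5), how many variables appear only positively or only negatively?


A pure literal appears in only one polarity across all clauses.
No pure literals found.
Count = 0.

0


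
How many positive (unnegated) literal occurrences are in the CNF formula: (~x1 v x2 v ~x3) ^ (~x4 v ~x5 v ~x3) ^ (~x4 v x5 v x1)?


Scan each clause for unnegated literals.
Clause 1: 1 positive; Clause 2: 0 positive; Clause 3: 2 positive.
Total positive literal occurrences = 3.

3


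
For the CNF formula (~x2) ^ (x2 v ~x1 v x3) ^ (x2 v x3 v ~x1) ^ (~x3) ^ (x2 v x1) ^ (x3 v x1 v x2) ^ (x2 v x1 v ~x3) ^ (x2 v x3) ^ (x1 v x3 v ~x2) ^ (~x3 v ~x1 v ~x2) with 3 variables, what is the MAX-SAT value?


Enumerate all 8 truth assignments.
For each, count how many of the 10 clauses are satisfied.
The formula is not fully satisfiable, so the maximum is below 10.
Maximum simultaneously satisfiable clauses = 9.

9


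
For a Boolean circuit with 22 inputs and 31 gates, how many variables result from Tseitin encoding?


The Tseitin transformation introduces one auxiliary variable per gate.
Total variables = inputs + gates = 22 + 31 = 53.

53


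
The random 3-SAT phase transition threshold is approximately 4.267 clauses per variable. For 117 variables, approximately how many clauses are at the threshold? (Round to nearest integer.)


The 3-SAT phase transition occurs at approximately 4.267 clauses per variable.
m = 4.267 * 117 = 499.239.
Rounded to nearest integer: 499.

499


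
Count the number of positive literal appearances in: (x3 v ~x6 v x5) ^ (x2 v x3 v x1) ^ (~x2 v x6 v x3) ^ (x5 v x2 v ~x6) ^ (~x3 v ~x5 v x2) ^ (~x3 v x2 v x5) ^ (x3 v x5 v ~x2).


Scan each clause for unnegated literals.
Clause 1: 2 positive; Clause 2: 3 positive; Clause 3: 2 positive; Clause 4: 2 positive; Clause 5: 1 positive; Clause 6: 2 positive; Clause 7: 2 positive.
Total positive literal occurrences = 14.

14


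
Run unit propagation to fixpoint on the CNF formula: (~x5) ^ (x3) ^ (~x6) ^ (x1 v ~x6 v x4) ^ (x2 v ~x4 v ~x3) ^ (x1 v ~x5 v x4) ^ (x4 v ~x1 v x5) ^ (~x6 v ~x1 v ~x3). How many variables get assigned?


Unit propagation repeatedly assigns the literal in any unit clause, then simplifies.
Assignments in order: x5 = F, x3 = T, x6 = F.
No further unit clauses remain.
Total variables assigned = 3.

3


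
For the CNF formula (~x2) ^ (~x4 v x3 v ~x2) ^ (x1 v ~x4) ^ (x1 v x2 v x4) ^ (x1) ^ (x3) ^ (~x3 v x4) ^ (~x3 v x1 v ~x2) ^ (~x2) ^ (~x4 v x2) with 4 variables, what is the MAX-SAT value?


Enumerate all 16 truth assignments.
For each, count how many of the 10 clauses are satisfied.
The formula is not fully satisfiable, so the maximum is below 10.
Maximum simultaneously satisfiable clauses = 9.

9


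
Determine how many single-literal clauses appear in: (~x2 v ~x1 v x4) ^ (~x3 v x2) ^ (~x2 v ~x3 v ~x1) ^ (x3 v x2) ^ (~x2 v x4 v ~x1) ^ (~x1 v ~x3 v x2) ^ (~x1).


A unit clause contains exactly one literal.
Unit clauses found: (~x1).
Count = 1.

1


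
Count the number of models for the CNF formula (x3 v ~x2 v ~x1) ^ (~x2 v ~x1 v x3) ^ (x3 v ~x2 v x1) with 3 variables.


Enumerate all 8 truth assignments over 3 variables.
Test each against every clause.
Satisfying assignments found: 6.

6


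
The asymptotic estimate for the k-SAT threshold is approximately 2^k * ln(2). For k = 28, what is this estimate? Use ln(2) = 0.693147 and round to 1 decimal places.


Using the asymptotic formula: threshold ~ 2^k * ln(2).
2^28 = 268435456.
268435456 * 0.693147 = 186065231.0.

186065231.0


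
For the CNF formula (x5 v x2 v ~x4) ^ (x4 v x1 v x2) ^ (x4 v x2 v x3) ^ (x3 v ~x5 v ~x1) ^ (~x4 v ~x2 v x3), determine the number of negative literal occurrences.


Scan each clause for negated literals.
Clause 1: 1 negative; Clause 2: 0 negative; Clause 3: 0 negative; Clause 4: 2 negative; Clause 5: 2 negative.
Total negative literal occurrences = 5.

5


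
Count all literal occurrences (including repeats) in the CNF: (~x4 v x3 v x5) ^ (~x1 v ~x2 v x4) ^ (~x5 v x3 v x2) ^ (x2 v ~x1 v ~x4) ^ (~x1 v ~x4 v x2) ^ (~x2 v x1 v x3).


Clause lengths: 3, 3, 3, 3, 3, 3.
Sum = 3 + 3 + 3 + 3 + 3 + 3 = 18.

18


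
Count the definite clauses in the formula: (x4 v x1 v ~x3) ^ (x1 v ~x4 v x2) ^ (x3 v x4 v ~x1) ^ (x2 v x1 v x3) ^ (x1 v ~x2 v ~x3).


A definite clause has exactly one positive literal.
Clause 1: 2 positive -> not definite
Clause 2: 2 positive -> not definite
Clause 3: 2 positive -> not definite
Clause 4: 3 positive -> not definite
Clause 5: 1 positive -> definite
Definite clause count = 1.

1


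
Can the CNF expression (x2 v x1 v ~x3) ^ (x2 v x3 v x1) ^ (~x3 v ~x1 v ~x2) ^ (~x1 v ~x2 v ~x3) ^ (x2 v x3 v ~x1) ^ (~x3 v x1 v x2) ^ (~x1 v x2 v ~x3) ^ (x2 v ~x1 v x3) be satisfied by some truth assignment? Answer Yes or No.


Check all 8 possible truth assignments.
Number of satisfying assignments found: 3.
The formula is satisfiable.

Yes


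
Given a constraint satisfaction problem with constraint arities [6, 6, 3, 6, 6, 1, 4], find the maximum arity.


The arities are: 6, 6, 3, 6, 6, 1, 4.
Scan for the maximum value.
Maximum arity = 6.

6


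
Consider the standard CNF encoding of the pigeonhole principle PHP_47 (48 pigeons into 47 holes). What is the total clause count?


The PHP encoding has two parts:
1) At-least-one-hole clauses: 48 (one per pigeon, each with 47 literals).
2) At-most-one-pigeon-per-hole clauses: 47 holes * C(48,2) = 47 * 1128 = 53016.
Total clauses = 48 + 53016 = 53064.

53064


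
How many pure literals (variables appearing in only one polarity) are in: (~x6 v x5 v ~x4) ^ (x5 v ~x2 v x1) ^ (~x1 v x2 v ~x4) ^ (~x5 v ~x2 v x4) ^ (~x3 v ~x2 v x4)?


A pure literal appears in only one polarity across all clauses.
Pure literals: x3 (negative only), x6 (negative only).
Count = 2.

2


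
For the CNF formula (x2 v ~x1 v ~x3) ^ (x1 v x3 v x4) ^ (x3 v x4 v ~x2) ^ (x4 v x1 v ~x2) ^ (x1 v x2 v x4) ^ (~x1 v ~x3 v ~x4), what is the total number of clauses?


Each group enclosed in parentheses joined by ^ is one clause.
Counting the conjuncts: 6 clauses.

6


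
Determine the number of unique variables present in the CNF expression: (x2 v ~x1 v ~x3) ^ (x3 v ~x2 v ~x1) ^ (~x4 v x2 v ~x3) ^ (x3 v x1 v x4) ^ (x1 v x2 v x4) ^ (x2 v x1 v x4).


Identify each distinct variable in the formula.
Variables found: x1, x2, x3, x4.
Total distinct variables = 4.

4


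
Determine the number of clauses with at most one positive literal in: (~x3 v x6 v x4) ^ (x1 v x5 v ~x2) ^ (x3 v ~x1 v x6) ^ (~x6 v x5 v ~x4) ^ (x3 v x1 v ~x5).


A Horn clause has at most one positive literal.
Clause 1: 2 positive lit(s) -> not Horn
Clause 2: 2 positive lit(s) -> not Horn
Clause 3: 2 positive lit(s) -> not Horn
Clause 4: 1 positive lit(s) -> Horn
Clause 5: 2 positive lit(s) -> not Horn
Total Horn clauses = 1.

1


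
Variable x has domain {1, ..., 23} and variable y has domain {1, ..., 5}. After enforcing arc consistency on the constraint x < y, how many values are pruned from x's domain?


For the constraint x < y, x needs a supporting value in y's domain.
x can be at most 4 (one less than y's maximum).
Valid x values from domain: 4 out of 23.
Pruned = 23 - 4 = 19.

19


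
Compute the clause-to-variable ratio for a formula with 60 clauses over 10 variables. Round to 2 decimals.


Clause-to-variable ratio = clauses / variables.
60 / 10 = 6.0.

6.0


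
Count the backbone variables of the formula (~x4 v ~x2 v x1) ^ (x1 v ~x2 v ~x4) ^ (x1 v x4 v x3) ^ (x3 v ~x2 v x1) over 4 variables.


Find all satisfying assignments: 12 model(s).
Check which variables have the same value in every model.
No variable is fixed across all models.
Backbone size = 0.

0


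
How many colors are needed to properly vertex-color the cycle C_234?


A cycle on an even number of vertices is bipartite: alternate two colors around the cycle.
Since 234 is even, two colors suffice, and at least two are needed because the graph has edges.
Chromatic number = 2.

2


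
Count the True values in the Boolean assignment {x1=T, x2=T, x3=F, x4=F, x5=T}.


The weight is the number of variables assigned True.
True variables: x1, x2, x5.
Weight = 3.

3


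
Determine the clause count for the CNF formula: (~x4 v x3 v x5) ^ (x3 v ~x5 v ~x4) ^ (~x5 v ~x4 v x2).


Each group enclosed in parentheses joined by ^ is one clause.
Counting the conjuncts: 3 clauses.

3


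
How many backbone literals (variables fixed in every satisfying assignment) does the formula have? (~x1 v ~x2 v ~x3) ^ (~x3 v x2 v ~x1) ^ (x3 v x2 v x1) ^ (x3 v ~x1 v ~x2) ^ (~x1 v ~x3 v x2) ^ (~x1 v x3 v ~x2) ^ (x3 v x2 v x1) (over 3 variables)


Find all satisfying assignments: 4 model(s).
Check which variables have the same value in every model.
No variable is fixed across all models.
Backbone size = 0.

0


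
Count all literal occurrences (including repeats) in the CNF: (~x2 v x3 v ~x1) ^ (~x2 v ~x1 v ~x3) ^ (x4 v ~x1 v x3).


Clause lengths: 3, 3, 3.
Sum = 3 + 3 + 3 = 9.

9


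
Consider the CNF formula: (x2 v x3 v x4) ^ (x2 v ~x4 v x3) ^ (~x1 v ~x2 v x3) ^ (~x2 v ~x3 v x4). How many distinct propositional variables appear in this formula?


Identify each distinct variable in the formula.
Variables found: x1, x2, x3, x4.
Total distinct variables = 4.

4


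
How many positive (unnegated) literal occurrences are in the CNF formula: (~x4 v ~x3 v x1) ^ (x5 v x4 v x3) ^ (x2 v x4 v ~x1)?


Scan each clause for unnegated literals.
Clause 1: 1 positive; Clause 2: 3 positive; Clause 3: 2 positive.
Total positive literal occurrences = 6.

6


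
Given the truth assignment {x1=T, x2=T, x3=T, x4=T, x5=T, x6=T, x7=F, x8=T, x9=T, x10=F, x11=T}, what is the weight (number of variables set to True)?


The weight is the number of variables assigned True.
True variables: x1, x2, x3, x4, x5, x6, x8, x9, x11.
Weight = 9.

9


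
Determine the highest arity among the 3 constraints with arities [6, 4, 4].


The arities are: 6, 4, 4.
Scan for the maximum value.
Maximum arity = 6.

6


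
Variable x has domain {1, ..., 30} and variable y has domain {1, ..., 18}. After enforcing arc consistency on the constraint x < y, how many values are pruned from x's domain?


For the constraint x < y, x needs a supporting value in y's domain.
x can be at most 17 (one less than y's maximum).
Valid x values from domain: 17 out of 30.
Pruned = 30 - 17 = 13.

13


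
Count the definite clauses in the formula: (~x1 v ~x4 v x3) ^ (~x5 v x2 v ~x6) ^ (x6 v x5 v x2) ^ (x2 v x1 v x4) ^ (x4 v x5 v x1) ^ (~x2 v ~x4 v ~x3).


A definite clause has exactly one positive literal.
Clause 1: 1 positive -> definite
Clause 2: 1 positive -> definite
Clause 3: 3 positive -> not definite
Clause 4: 3 positive -> not definite
Clause 5: 3 positive -> not definite
Clause 6: 0 positive -> not definite
Definite clause count = 2.

2


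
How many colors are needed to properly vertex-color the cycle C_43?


An odd cycle cannot be 2-colored: alternating two colors around the cycle returns to the start with a conflict.
Since 43 is odd, three colors are required (and three suffice).
Chromatic number = 3.

3


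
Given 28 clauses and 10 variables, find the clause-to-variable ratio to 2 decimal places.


Clause-to-variable ratio = clauses / variables.
28 / 10 = 2.8.

2.8


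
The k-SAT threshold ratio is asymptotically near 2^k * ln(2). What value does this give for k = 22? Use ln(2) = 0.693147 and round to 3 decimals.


Using the asymptotic formula: threshold ~ 2^k * ln(2).
2^22 = 4194304.
4194304 * 0.693147 = 2907269.235.

2907269.235


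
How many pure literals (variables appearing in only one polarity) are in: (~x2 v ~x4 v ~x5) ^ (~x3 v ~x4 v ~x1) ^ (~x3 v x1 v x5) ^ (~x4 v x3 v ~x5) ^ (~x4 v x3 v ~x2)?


A pure literal appears in only one polarity across all clauses.
Pure literals: x2 (negative only), x4 (negative only).
Count = 2.

2


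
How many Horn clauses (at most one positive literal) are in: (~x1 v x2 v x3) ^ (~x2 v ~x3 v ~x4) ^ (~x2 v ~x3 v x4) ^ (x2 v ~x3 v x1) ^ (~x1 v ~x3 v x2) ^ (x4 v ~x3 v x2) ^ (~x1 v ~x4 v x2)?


A Horn clause has at most one positive literal.
Clause 1: 2 positive lit(s) -> not Horn
Clause 2: 0 positive lit(s) -> Horn
Clause 3: 1 positive lit(s) -> Horn
Clause 4: 2 positive lit(s) -> not Horn
Clause 5: 1 positive lit(s) -> Horn
Clause 6: 2 positive lit(s) -> not Horn
Clause 7: 1 positive lit(s) -> Horn
Total Horn clauses = 4.

4


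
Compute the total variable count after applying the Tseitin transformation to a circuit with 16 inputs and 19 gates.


The Tseitin transformation introduces one auxiliary variable per gate.
Total variables = inputs + gates = 16 + 19 = 35.

35


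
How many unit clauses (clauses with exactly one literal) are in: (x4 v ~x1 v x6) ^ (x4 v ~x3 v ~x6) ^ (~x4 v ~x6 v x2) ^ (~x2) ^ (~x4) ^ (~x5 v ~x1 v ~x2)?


A unit clause contains exactly one literal.
Unit clauses found: (~x2), (~x4).
Count = 2.

2


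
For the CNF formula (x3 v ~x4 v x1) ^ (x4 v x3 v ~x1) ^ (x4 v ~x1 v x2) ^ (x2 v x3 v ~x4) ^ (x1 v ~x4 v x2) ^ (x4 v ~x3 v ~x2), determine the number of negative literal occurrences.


Scan each clause for negated literals.
Clause 1: 1 negative; Clause 2: 1 negative; Clause 3: 1 negative; Clause 4: 1 negative; Clause 5: 1 negative; Clause 6: 2 negative.
Total negative literal occurrences = 7.

7


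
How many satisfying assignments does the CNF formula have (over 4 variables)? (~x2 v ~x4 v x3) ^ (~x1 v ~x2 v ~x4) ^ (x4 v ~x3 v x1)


Enumerate all 16 truth assignments over 4 variables.
Test each against every clause.
Satisfying assignments found: 11.

11


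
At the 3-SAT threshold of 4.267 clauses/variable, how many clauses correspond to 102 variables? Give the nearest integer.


The 3-SAT phase transition occurs at approximately 4.267 clauses per variable.
m = 4.267 * 102 = 435.234.
Rounded to nearest integer: 435.

435


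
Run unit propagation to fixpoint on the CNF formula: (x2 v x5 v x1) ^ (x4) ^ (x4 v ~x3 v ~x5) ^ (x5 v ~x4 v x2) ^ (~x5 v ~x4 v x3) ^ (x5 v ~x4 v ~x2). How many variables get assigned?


Unit propagation repeatedly assigns the literal in any unit clause, then simplifies.
Assignments in order: x4 = T.
No further unit clauses remain.
Total variables assigned = 1.

1


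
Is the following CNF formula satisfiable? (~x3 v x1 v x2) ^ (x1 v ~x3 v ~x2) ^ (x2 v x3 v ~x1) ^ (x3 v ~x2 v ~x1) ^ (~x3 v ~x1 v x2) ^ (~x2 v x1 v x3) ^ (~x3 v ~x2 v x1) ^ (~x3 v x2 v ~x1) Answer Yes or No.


Check all 8 possible truth assignments.
Number of satisfying assignments found: 2.
The formula is satisfiable.

Yes


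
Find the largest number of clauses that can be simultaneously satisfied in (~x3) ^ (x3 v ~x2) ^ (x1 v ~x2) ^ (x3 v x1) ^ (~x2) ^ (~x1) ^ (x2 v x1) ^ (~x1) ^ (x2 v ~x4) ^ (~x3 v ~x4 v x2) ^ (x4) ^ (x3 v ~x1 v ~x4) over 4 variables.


Enumerate all 16 truth assignments.
For each, count how many of the 12 clauses are satisfied.
The formula is not fully satisfiable, so the maximum is below 12.
Maximum simultaneously satisfiable clauses = 9.

9


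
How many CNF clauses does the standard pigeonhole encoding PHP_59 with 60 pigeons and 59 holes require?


The PHP encoding has two parts:
1) At-least-one-hole clauses: 60 (one per pigeon, each with 59 literals).
2) At-most-one-pigeon-per-hole clauses: 59 holes * C(60,2) = 59 * 1770 = 104430.
Total clauses = 60 + 104430 = 104490.

104490


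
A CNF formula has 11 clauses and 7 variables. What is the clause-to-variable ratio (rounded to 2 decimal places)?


Clause-to-variable ratio = clauses / variables.
11 / 7 = 1.57.

1.57


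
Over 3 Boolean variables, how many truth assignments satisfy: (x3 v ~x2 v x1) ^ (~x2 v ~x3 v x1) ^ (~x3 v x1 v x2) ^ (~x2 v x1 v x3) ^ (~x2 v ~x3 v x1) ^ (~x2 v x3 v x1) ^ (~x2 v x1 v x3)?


Enumerate all 8 truth assignments over 3 variables.
Test each against every clause.
Satisfying assignments found: 5.

5


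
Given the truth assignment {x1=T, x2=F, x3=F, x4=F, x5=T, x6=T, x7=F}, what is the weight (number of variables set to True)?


The weight is the number of variables assigned True.
True variables: x1, x5, x6.
Weight = 3.

3


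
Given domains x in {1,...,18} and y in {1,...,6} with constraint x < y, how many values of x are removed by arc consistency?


For the constraint x < y, x needs a supporting value in y's domain.
x can be at most 5 (one less than y's maximum).
Valid x values from domain: 5 out of 18.
Pruned = 18 - 5 = 13.

13


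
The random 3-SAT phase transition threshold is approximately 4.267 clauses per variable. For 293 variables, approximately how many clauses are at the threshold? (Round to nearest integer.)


The 3-SAT phase transition occurs at approximately 4.267 clauses per variable.
m = 4.267 * 293 = 1250.231.
Rounded to nearest integer: 1250.

1250


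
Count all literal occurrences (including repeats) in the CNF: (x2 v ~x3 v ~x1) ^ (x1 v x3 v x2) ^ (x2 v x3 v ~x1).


Clause lengths: 3, 3, 3.
Sum = 3 + 3 + 3 = 9.

9
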